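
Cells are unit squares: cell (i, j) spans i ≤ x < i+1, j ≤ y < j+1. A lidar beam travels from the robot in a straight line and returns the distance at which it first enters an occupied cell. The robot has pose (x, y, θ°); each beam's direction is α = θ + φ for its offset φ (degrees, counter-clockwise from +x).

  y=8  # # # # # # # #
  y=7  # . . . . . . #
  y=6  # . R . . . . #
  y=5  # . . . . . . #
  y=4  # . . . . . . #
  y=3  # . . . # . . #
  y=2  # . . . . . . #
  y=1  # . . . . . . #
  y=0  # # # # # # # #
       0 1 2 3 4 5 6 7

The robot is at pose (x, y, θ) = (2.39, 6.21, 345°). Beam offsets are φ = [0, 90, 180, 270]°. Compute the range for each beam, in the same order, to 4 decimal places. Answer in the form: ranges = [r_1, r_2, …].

beam 1: φ=0°, α=345°
  d=(0.9659,-0.2588)  start (2,6)  tX=0.6315 tY=0.8114  stride 1/|dx|=1.0353 1/|dy|=3.8637
    cross x-line → (3,6), t=0.6315
    cross y-line → (3,5), t=0.8114
    cross x-line → (4,5), t=1.6668
    cross x-line → (5,5), t=2.7021
    cross x-line → (6,5), t=3.7373
    cross y-line → (6,4), t=4.6751
    cross x-line → (7,4), t=4.7726 (wall)
  → r_1 = 4.7726
beam 2: φ=90°, α=75°
  d=(0.2588,0.9659)  start (2,6)  tX=2.3569 tY=0.8179  stride 1/|dx|=3.8637 1/|dy|=1.0353
    cross y-line → (2,7), t=0.8179
    cross y-line → (2,8), t=1.8531 (wall)
  → r_2 = 1.8531
beam 3: φ=180°, α=165°
  d=(-0.9659,0.2588)  start (2,6)  tX=0.4038 tY=3.0523  stride 1/|dx|=1.0353 1/|dy|=3.8637
    cross x-line → (1,6), t=0.4038
    cross x-line → (0,6), t=1.4390 (wall)
  → r_3 = 1.4390
beam 4: φ=270°, α=255°
  d=(-0.2588,-0.9659)  start (2,6)  tX=1.5068 tY=0.2174  stride 1/|dx|=3.8637 1/|dy|=1.0353
    cross y-line → (2,5), t=0.2174
    cross y-line → (2,4), t=1.2527
    cross x-line → (1,4), t=1.5068
    cross y-line → (1,3), t=2.2880
    cross y-line → (1,2), t=3.3232
    cross y-line → (1,1), t=4.3585
    cross x-line → (0,1), t=5.3705 (wall)
  → r_4 = 5.3705

ranges = [4.7726, 1.8531, 1.4390, 5.3705]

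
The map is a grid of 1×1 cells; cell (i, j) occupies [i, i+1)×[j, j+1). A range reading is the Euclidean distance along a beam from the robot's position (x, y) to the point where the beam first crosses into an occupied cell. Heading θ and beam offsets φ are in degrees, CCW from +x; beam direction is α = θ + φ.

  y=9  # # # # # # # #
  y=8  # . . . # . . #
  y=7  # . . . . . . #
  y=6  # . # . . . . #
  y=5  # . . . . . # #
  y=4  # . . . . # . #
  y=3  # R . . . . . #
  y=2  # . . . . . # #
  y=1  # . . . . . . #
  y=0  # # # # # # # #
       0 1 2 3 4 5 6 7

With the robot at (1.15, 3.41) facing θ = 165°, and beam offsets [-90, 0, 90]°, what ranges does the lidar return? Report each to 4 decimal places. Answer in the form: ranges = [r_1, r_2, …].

beam 1: φ=-90°, α=75°
  d=(0.2588,0.9659)  start (1,3)  tX=3.2841 tY=0.6108  stride 1/|dx|=3.8637 1/|dy|=1.0353
    cross y-line → (1,4), t=0.6108
    cross y-line → (1,5), t=1.6461
    cross y-line → (1,6), t=2.6814
    cross x-line → (2,6), t=3.2841 (wall)
  → r_1 = 3.2841
beam 2: φ=0°, α=165°
  d=(-0.9659,0.2588)  start (1,3)  tX=0.1553 tY=2.2796  stride 1/|dx|=1.0353 1/|dy|=3.8637
    cross x-line → (0,3), t=0.1553 (wall)
  → r_2 = 0.1553
beam 3: φ=90°, α=255°
  d=(-0.2588,-0.9659)  start (1,3)  tX=0.5796 tY=0.4245  stride 1/|dx|=3.8637 1/|dy|=1.0353
    cross y-line → (1,2), t=0.4245
    cross x-line → (0,2), t=0.5796 (wall)
  → r_3 = 0.5796

ranges = [3.2841, 0.1553, 0.5796]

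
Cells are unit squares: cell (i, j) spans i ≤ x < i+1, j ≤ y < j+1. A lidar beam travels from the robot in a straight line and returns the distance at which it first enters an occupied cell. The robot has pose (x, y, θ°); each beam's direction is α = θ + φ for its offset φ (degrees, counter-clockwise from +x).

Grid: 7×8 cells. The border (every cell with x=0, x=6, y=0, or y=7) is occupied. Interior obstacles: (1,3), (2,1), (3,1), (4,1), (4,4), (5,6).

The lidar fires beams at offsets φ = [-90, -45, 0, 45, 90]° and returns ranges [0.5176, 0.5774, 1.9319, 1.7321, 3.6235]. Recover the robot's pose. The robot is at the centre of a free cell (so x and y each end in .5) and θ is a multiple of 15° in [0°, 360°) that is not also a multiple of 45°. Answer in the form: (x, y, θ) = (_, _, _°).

(x, y, θ) = (5.5, 2.5, 75°)

The pose lattice has 24·16 = 384 candidates. Test each by forward raycasting.
  (4.5, 3.5, 255°): beam 1 = 3.6235 ≠ 0.5176 ✗
  (1.5, 5.5, 345°): beam 1 = 1.5529 ≠ 0.5176 ✗
  (5.5, 4.5, 60°): beam 1 = 0.5774 ≠ 0.5176 ✗
  (5.5, 1.5, 120°): beam 1 = 0.5774 ≠ 0.5176 ✗
  …
  (5.5, 2.5, 75°): r_1=0.5176, r_2=0.5774, r_3=1.9319, r_4=1.7321, r_5=3.6235 — all match ✓
No second candidate reproduces the full scan.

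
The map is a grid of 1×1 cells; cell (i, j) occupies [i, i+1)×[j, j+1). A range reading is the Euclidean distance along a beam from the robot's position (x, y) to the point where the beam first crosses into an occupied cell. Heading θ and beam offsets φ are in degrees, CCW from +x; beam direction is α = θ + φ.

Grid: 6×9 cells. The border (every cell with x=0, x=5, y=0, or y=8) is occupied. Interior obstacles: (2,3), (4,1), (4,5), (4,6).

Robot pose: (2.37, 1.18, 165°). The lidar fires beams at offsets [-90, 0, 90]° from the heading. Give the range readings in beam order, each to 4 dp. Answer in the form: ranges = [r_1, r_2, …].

beam 1: φ=-90°, α=75°
  direction (0.2588, 0.9659); cell (2,1); t to first gridline: x 2.4341, y 0.8489 (then +3.8637 / +1.0353)
    (2,2) via y @ 0.8489
    (2,3) via y @ 1.8842  # hit
  → r_1 = 1.8842
beam 2: φ=0°, α=165°
  direction (-0.9659, 0.2588); cell (2,1); t to first gridline: x 0.3831, y 3.1682 (then +1.0353 / +3.8637)
    (1,1) via x @ 0.3831
    (0,1) via x @ 1.4183  # hit
  → r_2 = 1.4183
beam 3: φ=90°, α=255°
  direction (-0.2588, -0.9659); cell (2,1); t to first gridline: x 1.4296, y 0.1863 (then +3.8637 / +1.0353)
    (2,0) via y @ 0.1863  # hit
  → r_3 = 0.1863

ranges = [1.8842, 1.4183, 0.1863]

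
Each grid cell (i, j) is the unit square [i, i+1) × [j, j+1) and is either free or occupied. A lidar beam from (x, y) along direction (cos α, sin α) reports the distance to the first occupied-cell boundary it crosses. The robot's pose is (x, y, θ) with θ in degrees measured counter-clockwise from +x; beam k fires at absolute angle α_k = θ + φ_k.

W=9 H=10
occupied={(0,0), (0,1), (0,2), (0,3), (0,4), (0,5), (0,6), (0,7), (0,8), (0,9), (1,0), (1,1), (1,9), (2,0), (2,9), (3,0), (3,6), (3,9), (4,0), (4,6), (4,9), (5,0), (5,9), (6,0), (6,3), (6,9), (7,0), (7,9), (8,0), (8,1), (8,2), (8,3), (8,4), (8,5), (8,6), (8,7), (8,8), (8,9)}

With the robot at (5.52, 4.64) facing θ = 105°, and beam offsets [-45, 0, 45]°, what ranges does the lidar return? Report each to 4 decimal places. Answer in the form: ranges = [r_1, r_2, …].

ranges = [4.9600, 2.0091, 2.7200]

beam 1: φ=-45°, α=60°
  dir = (cos 60°, sin 60°) = (0.5000, 0.8660); from cell (5,4)
  next x-line at t=0.9600, next y-line at t=0.4157; Δt_x=2.0000, Δt_y=1.1547
    y: enter (5,5) at t=0.4157
    x: enter (6,5) at t=0.9600
    y: enter (6,6) at t=1.5704
    y: enter (6,7) at t=2.7251
    x: enter (7,7) at t=2.9600
    y: enter (7,8) at t=3.8798
    x: enter (8,8) at t=4.9600 ← occupied
  → r_1 = 4.9600
beam 2: φ=0°, α=105°
  dir = (cos 105°, sin 105°) = (-0.2588, 0.9659); from cell (5,4)
  next x-line at t=2.0091, next y-line at t=0.3727; Δt_x=3.8637, Δt_y=1.0353
    y: enter (5,5) at t=0.3727
    y: enter (5,6) at t=1.4080
    x: enter (4,6) at t=2.0091 ← occupied
  → r_2 = 2.0091
beam 3: φ=45°, α=150°
  dir = (cos 150°, sin 150°) = (-0.8660, 0.5000); from cell (5,4)
  next x-line at t=0.6004, next y-line at t=0.7200; Δt_x=1.1547, Δt_y=2.0000
    x: enter (4,4) at t=0.6004
    y: enter (4,5) at t=0.7200
    x: enter (3,5) at t=1.7551
    y: enter (3,6) at t=2.7200 ← occupied
  → r_3 = 2.7200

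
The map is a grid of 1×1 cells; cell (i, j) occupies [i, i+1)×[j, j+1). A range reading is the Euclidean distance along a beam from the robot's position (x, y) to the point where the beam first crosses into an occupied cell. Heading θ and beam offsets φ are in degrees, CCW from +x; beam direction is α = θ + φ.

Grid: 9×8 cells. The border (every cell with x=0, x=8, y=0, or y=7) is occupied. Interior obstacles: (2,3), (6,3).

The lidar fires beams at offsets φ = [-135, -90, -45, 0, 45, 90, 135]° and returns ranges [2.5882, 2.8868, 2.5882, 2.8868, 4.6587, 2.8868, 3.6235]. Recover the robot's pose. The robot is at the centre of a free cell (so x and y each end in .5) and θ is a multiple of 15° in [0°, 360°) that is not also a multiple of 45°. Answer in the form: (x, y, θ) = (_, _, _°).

Candidates: 40 free-cell centres × 16 headings = 640 poses. Raycast each; keep the one whose scan matches to 4 dp.
  (5.5, 2.5, 330°): beam 1 = 4.6587 ≠ 2.5882 ✗
  (2.5, 2.5, 210°): beam 1 = 0.5176 ≠ 2.5882 ✗
  (7.5, 2.5, 105°): beam 1 = 0.5774 ≠ 2.5882 ✗
  …
  (5.5, 4.5, 120°): r_1=2.5882, r_2=2.8868, r_3=2.5882, r_4=2.8868, r_5=4.6587, r_6=2.8868, r_7=3.6235 — all match ✓
Unique over the lattice → pose = (5.5, 4.5, 120°).

(x, y, θ) = (5.5, 4.5, 120°)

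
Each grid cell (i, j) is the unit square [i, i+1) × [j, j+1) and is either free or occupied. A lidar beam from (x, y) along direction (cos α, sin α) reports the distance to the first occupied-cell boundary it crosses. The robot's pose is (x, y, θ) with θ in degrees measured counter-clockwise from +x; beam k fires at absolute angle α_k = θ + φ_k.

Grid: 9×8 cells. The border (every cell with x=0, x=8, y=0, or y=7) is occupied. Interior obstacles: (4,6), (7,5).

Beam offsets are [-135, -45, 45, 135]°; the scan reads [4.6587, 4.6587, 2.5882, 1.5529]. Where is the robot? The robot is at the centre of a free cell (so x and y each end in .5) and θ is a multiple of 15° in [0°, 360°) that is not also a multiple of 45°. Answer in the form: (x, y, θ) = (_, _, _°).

Enumerate (i+0.5, j+0.5, θ) over the 40 free cells and 16 admissible headings. For each, cast all 4 beams and compare to the given ranges.
  (4.5, 3.5, 285°): beam 1 = 4.0415 ≠ 4.6587 ✗
  (2.5, 2.5, 345°): beam 1 = 1.7321 ≠ 4.6587 ✗
  (4.5, 2.5, 60°): beam 1 = 1.5529 ≠ 4.6587 ✗
  …
  (3.5, 2.5, 150°): r_1=4.6587, r_2=4.6587, r_3=2.5882, r_4=1.5529 — all match ✓
Unique over the lattice → pose = (3.5, 2.5, 150°).

(x, y, θ) = (3.5, 2.5, 150°)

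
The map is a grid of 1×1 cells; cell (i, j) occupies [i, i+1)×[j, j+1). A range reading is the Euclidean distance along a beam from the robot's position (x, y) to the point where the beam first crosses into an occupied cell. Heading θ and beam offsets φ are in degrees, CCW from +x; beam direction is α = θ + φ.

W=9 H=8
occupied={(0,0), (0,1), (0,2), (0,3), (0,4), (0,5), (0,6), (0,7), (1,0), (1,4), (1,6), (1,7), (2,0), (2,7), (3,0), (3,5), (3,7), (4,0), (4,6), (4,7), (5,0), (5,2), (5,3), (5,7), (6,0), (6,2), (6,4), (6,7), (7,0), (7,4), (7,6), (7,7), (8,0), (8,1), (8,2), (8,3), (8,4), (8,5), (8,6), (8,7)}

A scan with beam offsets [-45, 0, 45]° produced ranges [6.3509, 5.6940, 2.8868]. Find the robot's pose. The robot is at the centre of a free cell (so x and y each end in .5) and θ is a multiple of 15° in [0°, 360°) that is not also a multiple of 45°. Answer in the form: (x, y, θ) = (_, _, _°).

(x, y, θ) = (3.5, 1.5, 105°)

The pose lattice has 32·16 = 512 candidates. Test each by forward raycasting.
  (3.5, 2.5, 150°): beam 1 = 4.6587 ≠ 6.3509 ✗
  (7.5, 2.5, 75°): beam 1 = 0.5774 ≠ 6.3509 ✗
  (3.5, 1.5, 150°): beam 1 = 5.6940 ≠ 6.3509 ✗
  (2.5, 3.5, 105°): beam 1 = 1.7321 ≠ 6.3509 ✗
  …
  (3.5, 1.5, 105°): r_1=6.3509, r_2=5.6940, r_3=2.8868 — all match ✓
Only this pose fits every beam.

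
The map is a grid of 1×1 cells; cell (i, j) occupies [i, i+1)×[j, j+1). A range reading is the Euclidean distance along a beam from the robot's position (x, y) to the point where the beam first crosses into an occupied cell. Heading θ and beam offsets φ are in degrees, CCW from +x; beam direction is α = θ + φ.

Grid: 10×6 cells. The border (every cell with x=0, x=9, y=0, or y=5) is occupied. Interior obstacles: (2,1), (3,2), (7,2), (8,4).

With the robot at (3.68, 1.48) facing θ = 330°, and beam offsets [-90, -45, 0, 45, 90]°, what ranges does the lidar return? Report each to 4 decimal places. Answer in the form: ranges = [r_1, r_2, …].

beam 1: φ=-90°, α=240°
  d=(-0.5000,-0.8660)  start (3,1)  tX=1.3600 tY=0.5543  stride 1/|dx|=2.0000 1/|dy|=1.1547
    cross y-line → (3,0), t=0.5543 (wall)
  → r_1 = 0.5543
beam 2: φ=-45°, α=285°
  d=(0.2588,-0.9659)  start (3,1)  tX=1.2364 tY=0.4969  stride 1/|dx|=3.8637 1/|dy|=1.0353
    cross y-line → (3,0), t=0.4969 (wall)
  → r_2 = 0.4969
beam 3: φ=0°, α=330°
  d=(0.8660,-0.5000)  start (3,1)  tX=0.3695 tY=0.9600  stride 1/|dx|=1.1547 1/|dy|=2.0000
    cross x-line → (4,1), t=0.3695
    cross y-line → (4,0), t=0.9600 (wall)
  → r_3 = 0.9600
beam 4: φ=45°, α=15°
  d=(0.9659,0.2588)  start (3,1)  tX=0.3313 tY=2.0091  stride 1/|dx|=1.0353 1/|dy|=3.8637
    cross x-line → (4,1), t=0.3313
    cross x-line → (5,1), t=1.3666
    cross y-line → (5,2), t=2.0091
    cross x-line → (6,2), t=2.4018
    cross x-line → (7,2), t=3.4371 (wall)
  → r_4 = 3.4371
beam 5: φ=90°, α=60°
  d=(0.5000,0.8660)  start (3,1)  tX=0.6400 tY=0.6004  stride 1/|dx|=2.0000 1/|dy|=1.1547
    cross y-line → (3,2), t=0.6004 (wall)
  → r_5 = 0.6004

ranges = [0.5543, 0.4969, 0.9600, 3.4371, 0.6004]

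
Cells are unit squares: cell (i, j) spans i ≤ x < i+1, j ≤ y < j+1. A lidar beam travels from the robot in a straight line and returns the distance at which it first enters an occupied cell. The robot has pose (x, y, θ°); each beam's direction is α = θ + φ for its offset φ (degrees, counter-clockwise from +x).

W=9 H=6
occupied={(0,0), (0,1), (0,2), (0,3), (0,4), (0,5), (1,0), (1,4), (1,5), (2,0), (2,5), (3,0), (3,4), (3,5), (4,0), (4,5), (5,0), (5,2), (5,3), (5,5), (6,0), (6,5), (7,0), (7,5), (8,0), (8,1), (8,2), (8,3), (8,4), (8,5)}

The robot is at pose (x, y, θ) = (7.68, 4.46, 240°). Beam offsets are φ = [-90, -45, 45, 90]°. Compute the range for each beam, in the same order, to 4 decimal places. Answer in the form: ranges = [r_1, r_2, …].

ranges = [1.0800, 1.7773, 1.2364, 0.3695]

beam 1: φ=-90°, α=150°
  d=(-0.8660,0.5000)  start (7,4)  tX=0.7852 tY=1.0800  stride 1/|dx|=1.1547 1/|dy|=2.0000
    cross x-line → (6,4), t=0.7852
    cross y-line → (6,5), t=1.0800 (wall)
  → r_1 = 1.0800
beam 2: φ=-45°, α=195°
  d=(-0.9659,-0.2588)  start (7,4)  tX=0.7040 tY=1.7773  stride 1/|dx|=1.0353 1/|dy|=3.8637
    cross x-line → (6,4), t=0.7040
    cross x-line → (5,4), t=1.7393
    cross y-line → (5,3), t=1.7773 (wall)
  → r_2 = 1.7773
beam 3: φ=45°, α=285°
  d=(0.2588,-0.9659)  start (7,4)  tX=1.2364 tY=0.4762  stride 1/|dx|=3.8637 1/|dy|=1.0353
    cross y-line → (7,3), t=0.4762
    cross x-line → (8,3), t=1.2364 (wall)
  → r_3 = 1.2364
beam 4: φ=90°, α=330°
  d=(0.8660,-0.5000)  start (7,4)  tX=0.3695 tY=0.9200  stride 1/|dx|=1.1547 1/|dy|=2.0000
    cross x-line → (8,4), t=0.3695 (wall)
  → r_4 = 0.3695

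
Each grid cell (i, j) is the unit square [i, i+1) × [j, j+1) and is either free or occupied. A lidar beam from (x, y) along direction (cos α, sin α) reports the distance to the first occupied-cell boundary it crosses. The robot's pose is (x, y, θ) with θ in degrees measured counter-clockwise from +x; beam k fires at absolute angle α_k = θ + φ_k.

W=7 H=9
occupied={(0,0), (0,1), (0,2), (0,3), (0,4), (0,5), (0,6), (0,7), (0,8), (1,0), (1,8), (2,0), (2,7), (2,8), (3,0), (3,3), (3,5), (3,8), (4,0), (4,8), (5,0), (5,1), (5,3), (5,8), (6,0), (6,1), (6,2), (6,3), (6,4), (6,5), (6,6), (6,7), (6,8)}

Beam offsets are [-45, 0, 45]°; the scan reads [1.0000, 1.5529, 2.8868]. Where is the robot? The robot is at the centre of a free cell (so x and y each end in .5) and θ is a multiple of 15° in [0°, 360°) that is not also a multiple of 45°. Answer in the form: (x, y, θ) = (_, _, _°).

Candidates: 30 free-cell centres × 16 headings = 480 poses. Raycast each; keep the one whose scan matches to 4 dp.
  (2.5, 1.5, 345°): beam 1 = 0.5774 ≠ 1.0000 ✗
  (4.5, 2.5, 210°): beam 1 = 3.6235 ≠ 1.0000 ✗
  (3.5, 4.5, 300°): beam 1 = 0.5176 ≠ 1.0000 ✗
  …
  (5.5, 6.5, 105°): r_1=1.0000, r_2=1.5529, r_3=2.8868 — all match ✓
No second candidate reproduces the full scan.

(x, y, θ) = (5.5, 6.5, 105°)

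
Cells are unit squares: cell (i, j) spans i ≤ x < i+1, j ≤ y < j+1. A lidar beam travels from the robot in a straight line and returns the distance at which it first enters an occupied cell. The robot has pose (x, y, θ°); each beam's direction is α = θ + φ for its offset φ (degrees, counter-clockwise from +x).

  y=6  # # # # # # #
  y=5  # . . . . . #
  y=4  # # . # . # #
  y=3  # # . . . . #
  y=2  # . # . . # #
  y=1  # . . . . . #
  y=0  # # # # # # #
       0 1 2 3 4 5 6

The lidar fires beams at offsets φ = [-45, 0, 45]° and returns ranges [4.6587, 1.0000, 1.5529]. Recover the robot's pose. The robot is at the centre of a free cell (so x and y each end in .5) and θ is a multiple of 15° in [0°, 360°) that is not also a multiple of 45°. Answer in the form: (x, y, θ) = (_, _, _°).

Candidates: 19 free-cell centres × 16 headings = 304 poses. Raycast each; keep the one whose scan matches to 4 dp.
  (1.5, 2.5, 210°): beam 1 = 0.5176 ≠ 4.6587 ✗
  (4.5, 5.5, 195°): beam 1 = 1.0000 ≠ 4.6587 ✗
  (4.5, 2.5, 195°): beam 1 = 2.8868 ≠ 4.6587 ✗
  …
  (4.5, 5.5, 300°): r_1=4.6587, r_2=1.0000, r_3=1.5529 — all match ✓
Only this pose fits every beam.

(x, y, θ) = (4.5, 5.5, 300°)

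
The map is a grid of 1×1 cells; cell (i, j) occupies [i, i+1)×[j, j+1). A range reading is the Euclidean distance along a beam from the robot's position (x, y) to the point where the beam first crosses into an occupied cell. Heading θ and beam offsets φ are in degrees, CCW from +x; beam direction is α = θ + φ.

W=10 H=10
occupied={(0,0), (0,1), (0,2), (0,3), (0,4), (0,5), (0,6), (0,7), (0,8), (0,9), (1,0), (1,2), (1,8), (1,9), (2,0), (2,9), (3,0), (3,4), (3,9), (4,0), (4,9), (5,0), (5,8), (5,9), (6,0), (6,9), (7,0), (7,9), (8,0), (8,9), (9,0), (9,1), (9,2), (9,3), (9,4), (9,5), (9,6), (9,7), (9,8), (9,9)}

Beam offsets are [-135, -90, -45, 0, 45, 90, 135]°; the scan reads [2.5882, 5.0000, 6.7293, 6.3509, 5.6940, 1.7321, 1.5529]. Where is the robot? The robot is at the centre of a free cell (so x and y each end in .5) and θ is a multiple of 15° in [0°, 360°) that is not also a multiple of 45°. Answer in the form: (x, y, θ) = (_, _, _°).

(x, y, θ) = (7.5, 6.5, 240°)

The pose lattice has 60·16 = 960 candidates. Test each by forward raycasting.
  (8.5, 8.5, 330°): beam 1 = 7.7646 ≠ 2.5882 ✗
  (8.5, 3.5, 105°): beam 1 = 0.5774 ≠ 2.5882 ✗
  (1.5, 4.5, 105°): beam 1 = 7.0000 ≠ 2.5882 ✗
  (2.5, 8.5, 195°): beam 1 = 0.5774 ≠ 2.5882 ✗
  …
  (7.5, 6.5, 240°): r_1=2.5882, r_2=5.0000, r_3=6.7293, r_4=6.3509, r_5=5.6940, r_6=1.7321, r_7=1.5529 — all match ✓
Only this pose fits every beam.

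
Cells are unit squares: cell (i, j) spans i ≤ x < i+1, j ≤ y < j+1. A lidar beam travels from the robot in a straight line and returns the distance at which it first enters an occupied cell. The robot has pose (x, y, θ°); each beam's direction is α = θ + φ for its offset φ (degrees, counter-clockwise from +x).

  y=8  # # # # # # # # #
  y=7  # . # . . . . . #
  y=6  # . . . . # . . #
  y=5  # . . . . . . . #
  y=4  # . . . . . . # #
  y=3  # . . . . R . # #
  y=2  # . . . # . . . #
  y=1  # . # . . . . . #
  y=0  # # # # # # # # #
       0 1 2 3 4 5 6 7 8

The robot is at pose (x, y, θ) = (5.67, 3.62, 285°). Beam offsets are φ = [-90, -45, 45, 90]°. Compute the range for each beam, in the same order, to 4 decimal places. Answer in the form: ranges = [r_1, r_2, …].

beam 1: φ=-90°, α=195°
  dir = (cos 195°, sin 195°) = (-0.9659, -0.2588); from cell (5,3)
  next x-line at t=0.6936, next y-line at t=2.3955; Δt_x=1.0353, Δt_y=3.8637
    x: enter (4,3) at t=0.6936
    x: enter (3,3) at t=1.7289
    y: enter (3,2) at t=2.3955
    x: enter (2,2) at t=2.7642
    x: enter (1,2) at t=3.7995
    x: enter (0,2) at t=4.8347 ← occupied
  → r_1 = 4.8347
beam 2: φ=-45°, α=240°
  dir = (cos 240°, sin 240°) = (-0.5000, -0.8660); from cell (5,3)
  next x-line at t=1.3400, next y-line at t=0.7159; Δt_x=2.0000, Δt_y=1.1547
    y: enter (5,2) at t=0.7159
    x: enter (4,2) at t=1.3400 ← occupied
  → r_2 = 1.3400
beam 3: φ=45°, α=330°
  dir = (cos 330°, sin 330°) = (0.8660, -0.5000); from cell (5,3)
  next x-line at t=0.3811, next y-line at t=1.2400; Δt_x=1.1547, Δt_y=2.0000
    x: enter (6,3) at t=0.3811
    y: enter (6,2) at t=1.2400
    x: enter (7,2) at t=1.5358
    x: enter (8,2) at t=2.6905 ← occupied
  → r_3 = 2.6905
beam 4: φ=90°, α=15°
  dir = (cos 15°, sin 15°) = (0.9659, 0.2588); from cell (5,3)
  next x-line at t=0.3416, next y-line at t=1.4682; Δt_x=1.0353, Δt_y=3.8637
    x: enter (6,3) at t=0.3416
    x: enter (7,3) at t=1.3769 ← occupied
  → r_4 = 1.3769

ranges = [4.8347, 1.3400, 2.6905, 1.3769]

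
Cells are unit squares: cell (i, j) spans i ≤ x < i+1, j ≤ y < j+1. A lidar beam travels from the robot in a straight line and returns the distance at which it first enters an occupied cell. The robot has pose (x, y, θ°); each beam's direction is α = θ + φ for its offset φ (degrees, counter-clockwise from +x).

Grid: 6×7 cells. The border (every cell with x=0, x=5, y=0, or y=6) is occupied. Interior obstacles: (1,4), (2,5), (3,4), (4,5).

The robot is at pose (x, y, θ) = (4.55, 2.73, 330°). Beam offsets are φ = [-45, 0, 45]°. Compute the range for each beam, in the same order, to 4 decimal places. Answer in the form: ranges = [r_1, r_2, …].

ranges = [1.7387, 0.5196, 0.4659]

beam 1: φ=-45°, α=285°
  direction (0.2588, -0.9659); cell (4,2); t to first gridline: x 1.7387, y 0.7558 (then +3.8637 / +1.0353)
    (4,1) via y @ 0.7558
    (5,1) via x @ 1.7387  # hit
  → r_1 = 1.7387
beam 2: φ=0°, α=330°
  direction (0.8660, -0.5000); cell (4,2); t to first gridline: x 0.5196, y 1.4600 (then +1.1547 / +2.0000)
    (5,2) via x @ 0.5196  # hit
  → r_2 = 0.5196
beam 3: φ=45°, α=15°
  direction (0.9659, 0.2588); cell (4,2); t to first gridline: x 0.4659, y 1.0432 (then +1.0353 / +3.8637)
    (5,2) via x @ 0.4659  # hit
  → r_3 = 0.4659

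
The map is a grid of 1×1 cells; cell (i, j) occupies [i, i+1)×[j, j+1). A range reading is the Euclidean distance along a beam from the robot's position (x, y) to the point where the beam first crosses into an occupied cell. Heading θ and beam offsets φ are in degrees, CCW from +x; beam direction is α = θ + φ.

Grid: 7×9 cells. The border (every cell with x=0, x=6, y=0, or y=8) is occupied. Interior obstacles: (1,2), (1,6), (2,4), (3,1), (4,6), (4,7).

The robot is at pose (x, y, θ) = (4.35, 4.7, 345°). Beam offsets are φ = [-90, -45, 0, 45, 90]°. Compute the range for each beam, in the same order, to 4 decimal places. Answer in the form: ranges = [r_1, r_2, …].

ranges = [2.7952, 3.3000, 1.7082, 1.9053, 1.3459]

beam 1: φ=-90°, α=255°
  d=(-0.2588,-0.9659)  start (4,4)  tX=1.3523 tY=0.7247  stride 1/|dx|=3.8637 1/|dy|=1.0353
    cross y-line → (4,3), t=0.7247
    cross x-line → (3,3), t=1.3523
    cross y-line → (3,2), t=1.7600
    cross y-line → (3,1), t=2.7952 (wall)
  → r_1 = 2.7952
beam 2: φ=-45°, α=300°
  d=(0.5000,-0.8660)  start (4,4)  tX=1.3000 tY=0.8083  stride 1/|dx|=2.0000 1/|dy|=1.1547
    cross y-line → (4,3), t=0.8083
    cross x-line → (5,3), t=1.3000
    cross y-line → (5,2), t=1.9630
    cross y-line → (5,1), t=3.1177
    cross x-line → (6,1), t=3.3000 (wall)
  → r_2 = 3.3000
beam 3: φ=0°, α=345°
  d=(0.9659,-0.2588)  start (4,4)  tX=0.6729 tY=2.7046  stride 1/|dx|=1.0353 1/|dy|=3.8637
    cross x-line → (5,4), t=0.6729
    cross x-line → (6,4), t=1.7082 (wall)
  → r_3 = 1.7082
beam 4: φ=45°, α=30°
  d=(0.8660,0.5000)  start (4,4)  tX=0.7506 tY=0.6000  stride 1/|dx|=1.1547 1/|dy|=2.0000
    cross y-line → (4,5), t=0.6000
    cross x-line → (5,5), t=0.7506
    cross x-line → (6,5), t=1.9053 (wall)
  → r_4 = 1.9053
beam 5: φ=90°, α=75°
  d=(0.2588,0.9659)  start (4,4)  tX=2.5114 tY=0.3106  stride 1/|dx|=3.8637 1/|dy|=1.0353
    cross y-line → (4,5), t=0.3106
    cross y-line → (4,6), t=1.3459 (wall)
  → r_5 = 1.3459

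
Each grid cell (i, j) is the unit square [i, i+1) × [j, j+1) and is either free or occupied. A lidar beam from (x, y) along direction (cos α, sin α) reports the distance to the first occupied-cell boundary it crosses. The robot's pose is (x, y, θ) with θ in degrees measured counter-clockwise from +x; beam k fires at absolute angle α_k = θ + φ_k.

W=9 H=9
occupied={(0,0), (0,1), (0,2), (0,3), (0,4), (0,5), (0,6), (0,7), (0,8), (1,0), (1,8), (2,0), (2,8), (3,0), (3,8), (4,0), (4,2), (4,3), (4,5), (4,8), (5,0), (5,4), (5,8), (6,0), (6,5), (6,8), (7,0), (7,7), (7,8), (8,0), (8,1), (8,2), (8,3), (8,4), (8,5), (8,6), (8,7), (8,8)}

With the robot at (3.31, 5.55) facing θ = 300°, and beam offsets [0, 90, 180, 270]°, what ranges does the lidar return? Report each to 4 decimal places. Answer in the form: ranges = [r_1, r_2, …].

beam 1: φ=0°, α=300°
  cosα=0.5000 sinα=-0.8660 | (3,5) | tMaxX 1.3800 tMaxY 0.6351 | tΔX 2.0000 tΔY 1.1547
    t=0.6351 [y] (3,4)
    t=1.3800 [x] (4,4)
    t=1.7898 [y] (4,3) — stop
  → r_1 = 1.7898
beam 2: φ=90°, α=30°
  cosα=0.8660 sinα=0.5000 | (3,5) | tMaxX 0.7967 tMaxY 0.9000 | tΔX 1.1547 tΔY 2.0000
    t=0.7967 [x] (4,5) — stop
  → r_2 = 0.7967
beam 3: φ=180°, α=120°
  cosα=-0.5000 sinα=0.8660 | (3,5) | tMaxX 0.6200 tMaxY 0.5196 | tΔX 2.0000 tΔY 1.1547
    t=0.5196 [y] (3,6)
    t=0.6200 [x] (2,6)
    t=1.6743 [y] (2,7)
    t=2.6200 [x] (1,7)
    t=2.8290 [y] (1,8) — stop
  → r_3 = 2.8290
beam 4: φ=270°, α=210°
  cosα=-0.8660 sinα=-0.5000 | (3,5) | tMaxX 0.3580 tMaxY 1.1000 | tΔX 1.1547 tΔY 2.0000
    t=0.3580 [x] (2,5)
    t=1.1000 [y] (2,4)
    t=1.5127 [x] (1,4)
    t=2.6674 [x] (0,4) — stop
  → r_4 = 2.6674

ranges = [1.7898, 0.7967, 2.8290, 2.6674]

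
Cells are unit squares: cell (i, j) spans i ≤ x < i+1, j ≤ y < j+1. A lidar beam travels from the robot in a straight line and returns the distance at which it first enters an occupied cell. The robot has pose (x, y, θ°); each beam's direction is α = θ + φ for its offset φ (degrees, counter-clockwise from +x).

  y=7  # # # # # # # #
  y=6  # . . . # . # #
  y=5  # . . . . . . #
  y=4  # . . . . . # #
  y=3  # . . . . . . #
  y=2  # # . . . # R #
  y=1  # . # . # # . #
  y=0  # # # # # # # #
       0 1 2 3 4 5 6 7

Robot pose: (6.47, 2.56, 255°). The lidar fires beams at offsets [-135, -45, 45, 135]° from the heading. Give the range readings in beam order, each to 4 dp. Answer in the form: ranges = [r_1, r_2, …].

beam 1: φ=-135°, α=120°
  d=(-0.5000,0.8660)  start (6,2)  tX=0.9400 tY=0.5081  stride 1/|dx|=2.0000 1/|dy|=1.1547
    cross y-line → (6,3), t=0.5081
    cross x-line → (5,3), t=0.9400
    cross y-line → (5,4), t=1.6628
    cross y-line → (5,5), t=2.8175
    cross x-line → (4,5), t=2.9400
    cross y-line → (4,6), t=3.9722 (wall)
  → r_1 = 3.9722
beam 2: φ=-45°, α=210°
  d=(-0.8660,-0.5000)  start (6,2)  tX=0.5427 tY=1.1200  stride 1/|dx|=1.1547 1/|dy|=2.0000
    cross x-line → (5,2), t=0.5427 (wall)
  → r_2 = 0.5427
beam 3: φ=45°, α=300°
  d=(0.5000,-0.8660)  start (6,2)  tX=1.0600 tY=0.6466  stride 1/|dx|=2.0000 1/|dy|=1.1547
    cross y-line → (6,1), t=0.6466
    cross x-line → (7,1), t=1.0600 (wall)
  → r_3 = 1.0600
beam 4: φ=135°, α=30°
  d=(0.8660,0.5000)  start (6,2)  tX=0.6120 tY=0.8800  stride 1/|dx|=1.1547 1/|dy|=2.0000
    cross x-line → (7,2), t=0.6120 (wall)
  → r_4 = 0.6120

ranges = [3.9722, 0.5427, 1.0600, 0.6120]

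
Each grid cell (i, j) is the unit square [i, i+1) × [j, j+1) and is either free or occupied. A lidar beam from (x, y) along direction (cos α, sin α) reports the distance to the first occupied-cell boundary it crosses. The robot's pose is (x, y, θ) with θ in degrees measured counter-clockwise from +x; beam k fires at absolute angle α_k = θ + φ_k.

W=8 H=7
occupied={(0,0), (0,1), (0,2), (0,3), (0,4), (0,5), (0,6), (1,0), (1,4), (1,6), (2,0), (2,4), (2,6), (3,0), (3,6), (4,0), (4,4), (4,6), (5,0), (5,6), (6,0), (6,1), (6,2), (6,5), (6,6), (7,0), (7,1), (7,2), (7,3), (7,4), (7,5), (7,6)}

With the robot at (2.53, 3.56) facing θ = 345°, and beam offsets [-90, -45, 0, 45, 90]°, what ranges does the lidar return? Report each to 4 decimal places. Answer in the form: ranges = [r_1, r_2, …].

beam 1: φ=-90°, α=255°
  cosα=-0.2588 sinα=-0.9659 | (2,3) | tMaxX 2.0478 tMaxY 0.5798 | tΔX 3.8637 tΔY 1.0353
    t=0.5798 [y] (2,2)
    t=1.6150 [y] (2,1)
    t=2.0478 [x] (1,1)
    t=2.6503 [y] (1,0) — stop
  → r_1 = 2.6503
beam 2: φ=-45°, α=300°
  cosα=0.5000 sinα=-0.8660 | (2,3) | tMaxX 0.9400 tMaxY 0.6466 | tΔX 2.0000 tΔY 1.1547
    t=0.6466 [y] (2,2)
    t=0.9400 [x] (3,2)
    t=1.8013 [y] (3,1)
    t=2.9400 [x] (4,1)
    t=2.9560 [y] (4,0) — stop
  → r_2 = 2.9560
beam 3: φ=0°, α=345°
  cosα=0.9659 sinα=-0.2588 | (2,3) | tMaxX 0.4866 tMaxY 2.1637 | tΔX 1.0353 tΔY 3.8637
    t=0.4866 [x] (3,3)
    t=1.5219 [x] (4,3)
    t=2.1637 [y] (4,2)
    t=2.5571 [x] (5,2)
    t=3.5924 [x] (6,2) — stop
  → r_3 = 3.5924
beam 4: φ=45°, α=30°
  cosα=0.8660 sinα=0.5000 | (2,3) | tMaxX 0.5427 tMaxY 0.8800 | tΔX 1.1547 tΔY 2.0000
    t=0.5427 [x] (3,3)
    t=0.8800 [y] (3,4)
    t=1.6974 [x] (4,4) — stop
  → r_4 = 1.6974
beam 5: φ=90°, α=75°
  cosα=0.2588 sinα=0.9659 | (2,3) | tMaxX 1.8159 tMaxY 0.4555 | tΔX 3.8637 tΔY 1.0353
    t=0.4555 [y] (2,4) — stop
  → r_5 = 0.4555

ranges = [2.6503, 2.9560, 3.5924, 1.6974, 0.4555]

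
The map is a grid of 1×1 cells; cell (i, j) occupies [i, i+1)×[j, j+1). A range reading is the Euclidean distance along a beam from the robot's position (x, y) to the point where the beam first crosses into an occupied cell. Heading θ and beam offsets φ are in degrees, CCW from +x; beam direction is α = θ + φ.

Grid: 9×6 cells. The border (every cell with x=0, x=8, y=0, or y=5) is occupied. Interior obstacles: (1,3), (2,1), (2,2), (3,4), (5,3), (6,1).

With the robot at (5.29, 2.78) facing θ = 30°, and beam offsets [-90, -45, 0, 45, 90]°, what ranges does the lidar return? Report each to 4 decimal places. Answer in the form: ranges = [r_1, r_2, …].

ranges = [1.4200, 2.8056, 0.4400, 0.2278, 0.2540]

beam 1: φ=-90°, α=300°
  dir = (cos 300°, sin 300°) = (0.5000, -0.8660); from cell (5,2)
  next x-line at t=1.4200, next y-line at t=0.9007; Δt_x=2.0000, Δt_y=1.1547
    y: enter (5,1) at t=0.9007
    x: enter (6,1) at t=1.4200 ← occupied
  → r_1 = 1.4200
beam 2: φ=-45°, α=345°
  dir = (cos 345°, sin 345°) = (0.9659, -0.2588); from cell (5,2)
  next x-line at t=0.7350, next y-line at t=3.0137; Δt_x=1.0353, Δt_y=3.8637
    x: enter (6,2) at t=0.7350
    x: enter (7,2) at t=1.7703
    x: enter (8,2) at t=2.8056 ← occupied
  → r_2 = 2.8056
beam 3: φ=0°, α=30°
  dir = (cos 30°, sin 30°) = (0.8660, 0.5000); from cell (5,2)
  next x-line at t=0.8198, next y-line at t=0.4400; Δt_x=1.1547, Δt_y=2.0000
    y: enter (5,3) at t=0.4400 ← occupied
  → r_3 = 0.4400
beam 4: φ=45°, α=75°
  dir = (cos 75°, sin 75°) = (0.2588, 0.9659); from cell (5,2)
  next x-line at t=2.7432, next y-line at t=0.2278; Δt_x=3.8637, Δt_y=1.0353
    y: enter (5,3) at t=0.2278 ← occupied
  → r_4 = 0.2278
beam 5: φ=90°, α=120°
  dir = (cos 120°, sin 120°) = (-0.5000, 0.8660); from cell (5,2)
  next x-line at t=0.5800, next y-line at t=0.2540; Δt_x=2.0000, Δt_y=1.1547
    y: enter (5,3) at t=0.2540 ← occupied
  → r_5 = 0.2540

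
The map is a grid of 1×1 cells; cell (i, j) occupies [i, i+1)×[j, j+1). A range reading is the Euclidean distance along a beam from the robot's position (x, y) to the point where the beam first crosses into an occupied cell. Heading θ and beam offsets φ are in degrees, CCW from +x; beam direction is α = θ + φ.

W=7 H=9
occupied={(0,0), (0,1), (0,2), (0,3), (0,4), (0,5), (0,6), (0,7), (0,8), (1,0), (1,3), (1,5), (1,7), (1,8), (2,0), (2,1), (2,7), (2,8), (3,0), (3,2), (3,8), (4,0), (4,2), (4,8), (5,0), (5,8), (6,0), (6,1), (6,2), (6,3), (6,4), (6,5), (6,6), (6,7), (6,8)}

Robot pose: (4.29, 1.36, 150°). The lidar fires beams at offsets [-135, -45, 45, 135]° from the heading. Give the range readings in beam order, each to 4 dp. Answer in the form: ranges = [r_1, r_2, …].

beam 1: φ=-135°, α=15°
  cosα=0.9659 sinα=0.2588 | (4,1) | tMaxX 0.7350 tMaxY 2.4728 | tΔX 1.0353 tΔY 3.8637
    t=0.7350 [x] (5,1)
    t=1.7703 [x] (6,1) — stop
  → r_1 = 1.7703
beam 2: φ=-45°, α=105°
  cosα=-0.2588 sinα=0.9659 | (4,1) | tMaxX 1.1205 tMaxY 0.6626 | tΔX 3.8637 tΔY 1.0353
    t=0.6626 [y] (4,2) — stop
  → r_2 = 0.6626
beam 3: φ=45°, α=195°
  cosα=-0.9659 sinα=-0.2588 | (4,1) | tMaxX 0.3002 tMaxY 1.3909 | tΔX 1.0353 tΔY 3.8637
    t=0.3002 [x] (3,1)
    t=1.3355 [x] (2,1) — stop
  → r_3 = 1.3355
beam 4: φ=135°, α=285°
  cosα=0.2588 sinα=-0.9659 | (4,1) | tMaxX 2.7432 tMaxY 0.3727 | tΔX 3.8637 tΔY 1.0353
    t=0.3727 [y] (4,0) — stop
  → r_4 = 0.3727

ranges = [1.7703, 0.6626, 1.3355, 0.3727]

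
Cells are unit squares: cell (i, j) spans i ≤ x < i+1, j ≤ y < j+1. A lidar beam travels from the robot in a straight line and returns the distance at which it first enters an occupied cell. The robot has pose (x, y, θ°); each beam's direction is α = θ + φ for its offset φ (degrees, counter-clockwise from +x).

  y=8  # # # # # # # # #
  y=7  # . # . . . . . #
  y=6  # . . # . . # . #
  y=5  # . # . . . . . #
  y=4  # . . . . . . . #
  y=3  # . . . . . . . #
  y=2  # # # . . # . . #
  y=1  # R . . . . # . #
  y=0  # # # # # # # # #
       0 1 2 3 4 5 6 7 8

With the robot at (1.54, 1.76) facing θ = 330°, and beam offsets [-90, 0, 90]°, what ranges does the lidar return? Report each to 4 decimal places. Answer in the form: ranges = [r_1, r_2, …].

beam 1: φ=-90°, α=240°
  dir = (cos 240°, sin 240°) = (-0.5000, -0.8660); from cell (1,1)
  next x-line at t=1.0800, next y-line at t=0.8776; Δt_x=2.0000, Δt_y=1.1547
    y: enter (1,0) at t=0.8776 ← occupied
  → r_1 = 0.8776
beam 2: φ=0°, α=330°
  dir = (cos 330°, sin 330°) = (0.8660, -0.5000); from cell (1,1)
  next x-line at t=0.5312, next y-line at t=1.5200; Δt_x=1.1547, Δt_y=2.0000
    x: enter (2,1) at t=0.5312
    y: enter (2,0) at t=1.5200 ← occupied
  → r_2 = 1.5200
beam 3: φ=90°, α=60°
  dir = (cos 60°, sin 60°) = (0.5000, 0.8660); from cell (1,1)
  next x-line at t=0.9200, next y-line at t=0.2771; Δt_x=2.0000, Δt_y=1.1547
    y: enter (1,2) at t=0.2771 ← occupied
  → r_3 = 0.2771

ranges = [0.8776, 1.5200, 0.2771]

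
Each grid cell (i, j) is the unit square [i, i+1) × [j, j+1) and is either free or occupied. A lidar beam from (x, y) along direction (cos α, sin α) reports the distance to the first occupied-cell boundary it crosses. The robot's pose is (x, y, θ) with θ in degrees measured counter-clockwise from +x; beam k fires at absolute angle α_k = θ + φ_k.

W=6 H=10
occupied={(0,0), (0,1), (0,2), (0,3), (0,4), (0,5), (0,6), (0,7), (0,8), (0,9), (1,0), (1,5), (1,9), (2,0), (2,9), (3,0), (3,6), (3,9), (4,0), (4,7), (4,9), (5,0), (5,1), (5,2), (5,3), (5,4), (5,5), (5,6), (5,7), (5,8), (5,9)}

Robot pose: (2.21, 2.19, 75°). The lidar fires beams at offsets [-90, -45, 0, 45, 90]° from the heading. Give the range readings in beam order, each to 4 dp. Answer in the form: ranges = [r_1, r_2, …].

beam 1: φ=-90°, α=345°
  dir = (cos 345°, sin 345°) = (0.9659, -0.2588); from cell (2,2)
  next x-line at t=0.8179, next y-line at t=0.7341; Δt_x=1.0353, Δt_y=3.8637
    y: enter (2,1) at t=0.7341
    x: enter (3,1) at t=0.8179
    x: enter (4,1) at t=1.8531
    x: enter (5,1) at t=2.8884 ← occupied
  → r_1 = 2.8884
beam 2: φ=-45°, α=30°
  dir = (cos 30°, sin 30°) = (0.8660, 0.5000); from cell (2,2)
  next x-line at t=0.9122, next y-line at t=1.6200; Δt_x=1.1547, Δt_y=2.0000
    x: enter (3,2) at t=0.9122
    y: enter (3,3) at t=1.6200
    x: enter (4,3) at t=2.0669
    x: enter (5,3) at t=3.2216 ← occupied
  → r_2 = 3.2216
beam 3: φ=0°, α=75°
  dir = (cos 75°, sin 75°) = (0.2588, 0.9659); from cell (2,2)
  next x-line at t=3.0523, next y-line at t=0.8386; Δt_x=3.8637, Δt_y=1.0353
    y: enter (2,3) at t=0.8386
    y: enter (2,4) at t=1.8738
    y: enter (2,5) at t=2.9091
    x: enter (3,5) at t=3.0523
    y: enter (3,6) at t=3.9444 ← occupied
  → r_3 = 3.9444
beam 4: φ=45°, α=120°
  dir = (cos 120°, sin 120°) = (-0.5000, 0.8660); from cell (2,2)
  next x-line at t=0.4200, next y-line at t=0.9353; Δt_x=2.0000, Δt_y=1.1547
    x: enter (1,2) at t=0.4200
    y: enter (1,3) at t=0.9353
    y: enter (1,4) at t=2.0900
    x: enter (0,4) at t=2.4200 ← occupied
  → r_4 = 2.4200
beam 5: φ=90°, α=165°
  dir = (cos 165°, sin 165°) = (-0.9659, 0.2588); from cell (2,2)
  next x-line at t=0.2174, next y-line at t=3.1296; Δt_x=1.0353, Δt_y=3.8637
    x: enter (1,2) at t=0.2174
    x: enter (0,2) at t=1.2527 ← occupied
  → r_5 = 1.2527

ranges = [2.8884, 3.2216, 3.9444, 2.4200, 1.2527]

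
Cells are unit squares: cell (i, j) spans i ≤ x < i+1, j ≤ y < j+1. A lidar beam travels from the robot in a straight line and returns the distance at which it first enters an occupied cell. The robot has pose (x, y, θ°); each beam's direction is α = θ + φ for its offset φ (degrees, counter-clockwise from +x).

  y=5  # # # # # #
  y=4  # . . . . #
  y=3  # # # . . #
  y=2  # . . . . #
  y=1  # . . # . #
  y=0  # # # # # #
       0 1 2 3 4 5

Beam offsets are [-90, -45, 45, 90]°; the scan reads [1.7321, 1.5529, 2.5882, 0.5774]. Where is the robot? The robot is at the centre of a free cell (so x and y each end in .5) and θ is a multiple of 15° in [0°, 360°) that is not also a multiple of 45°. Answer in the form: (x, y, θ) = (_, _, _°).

Candidates: 13 free-cell centres × 16 headings = 208 poses. Raycast each; keep the one whose scan matches to 4 dp.
  (4.5, 2.5, 300°): beam 1 = 1.0000 ≠ 1.7321 ✗
  (4.5, 1.5, 150°): beam 1 = 1.0000 ≠ 1.7321 ✗
  (3.5, 4.5, 240°): beam 1 = 1.0000 ≠ 1.7321 ✗
  …
  (2.5, 2.5, 330°): r_1=1.7321, r_2=1.5529, r_3=2.5882, r_4=0.5774 — all match ✓
No second candidate reproduces the full scan.

(x, y, θ) = (2.5, 2.5, 330°)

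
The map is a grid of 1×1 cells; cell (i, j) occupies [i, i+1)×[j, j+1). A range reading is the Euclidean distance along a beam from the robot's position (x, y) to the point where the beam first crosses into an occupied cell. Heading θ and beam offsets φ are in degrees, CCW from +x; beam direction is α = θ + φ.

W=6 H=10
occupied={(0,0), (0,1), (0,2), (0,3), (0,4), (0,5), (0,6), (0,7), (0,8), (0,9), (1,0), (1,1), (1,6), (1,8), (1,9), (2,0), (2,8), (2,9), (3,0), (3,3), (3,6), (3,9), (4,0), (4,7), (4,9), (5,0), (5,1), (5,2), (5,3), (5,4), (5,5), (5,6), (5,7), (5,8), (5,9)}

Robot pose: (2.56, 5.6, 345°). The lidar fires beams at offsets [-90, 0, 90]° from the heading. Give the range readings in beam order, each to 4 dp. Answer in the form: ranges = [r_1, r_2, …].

ranges = [3.7270, 2.5261, 3.5199]

beam 1: φ=-90°, α=255°
  direction (-0.2588, -0.9659); cell (2,5); t to first gridline: x 2.1637, y 0.6212 (then +3.8637 / +1.0353)
    (2,4) via y @ 0.6212
    (2,3) via y @ 1.6564
    (1,3) via x @ 2.1637
    (1,2) via y @ 2.6917
    (1,1) via y @ 3.7270  # hit
  → r_1 = 3.7270
beam 2: φ=0°, α=345°
  direction (0.9659, -0.2588); cell (2,5); t to first gridline: x 0.4555, y 2.3182 (then +1.0353 / +3.8637)
    (3,5) via x @ 0.4555
    (4,5) via x @ 1.4908
    (4,4) via y @ 2.3182
    (5,4) via x @ 2.5261  # hit
  → r_2 = 2.5261
beam 3: φ=90°, α=75°
  direction (0.2588, 0.9659); cell (2,5); t to first gridline: x 1.7000, y 0.4141 (then +3.8637 / +1.0353)
    (2,6) via y @ 0.4141
    (2,7) via y @ 1.4494
    (3,7) via x @ 1.7000
    (3,8) via y @ 2.4847
    (3,9) via y @ 3.5199  # hit
  → r_3 = 3.5199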